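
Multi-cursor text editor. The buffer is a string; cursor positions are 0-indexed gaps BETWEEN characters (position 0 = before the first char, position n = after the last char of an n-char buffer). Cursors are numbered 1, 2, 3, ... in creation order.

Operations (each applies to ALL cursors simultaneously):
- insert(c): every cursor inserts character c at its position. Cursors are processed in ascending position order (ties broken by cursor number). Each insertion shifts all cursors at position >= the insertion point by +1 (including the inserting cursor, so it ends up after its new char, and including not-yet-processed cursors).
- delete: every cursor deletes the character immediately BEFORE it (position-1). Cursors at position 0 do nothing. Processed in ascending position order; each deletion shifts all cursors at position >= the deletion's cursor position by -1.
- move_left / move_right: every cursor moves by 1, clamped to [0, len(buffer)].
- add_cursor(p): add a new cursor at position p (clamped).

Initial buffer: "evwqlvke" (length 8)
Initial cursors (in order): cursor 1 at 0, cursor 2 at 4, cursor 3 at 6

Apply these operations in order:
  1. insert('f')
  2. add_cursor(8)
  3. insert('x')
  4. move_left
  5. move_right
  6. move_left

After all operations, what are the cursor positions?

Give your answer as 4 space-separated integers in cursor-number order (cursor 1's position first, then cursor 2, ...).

After op 1 (insert('f')): buffer="fevwqflvfke" (len 11), cursors c1@1 c2@6 c3@9, authorship 1....2..3..
After op 2 (add_cursor(8)): buffer="fevwqflvfke" (len 11), cursors c1@1 c2@6 c4@8 c3@9, authorship 1....2..3..
After op 3 (insert('x')): buffer="fxevwqfxlvxfxke" (len 15), cursors c1@2 c2@8 c4@11 c3@13, authorship 11....22..433..
After op 4 (move_left): buffer="fxevwqfxlvxfxke" (len 15), cursors c1@1 c2@7 c4@10 c3@12, authorship 11....22..433..
After op 5 (move_right): buffer="fxevwqfxlvxfxke" (len 15), cursors c1@2 c2@8 c4@11 c3@13, authorship 11....22..433..
After op 6 (move_left): buffer="fxevwqfxlvxfxke" (len 15), cursors c1@1 c2@7 c4@10 c3@12, authorship 11....22..433..

Answer: 1 7 12 10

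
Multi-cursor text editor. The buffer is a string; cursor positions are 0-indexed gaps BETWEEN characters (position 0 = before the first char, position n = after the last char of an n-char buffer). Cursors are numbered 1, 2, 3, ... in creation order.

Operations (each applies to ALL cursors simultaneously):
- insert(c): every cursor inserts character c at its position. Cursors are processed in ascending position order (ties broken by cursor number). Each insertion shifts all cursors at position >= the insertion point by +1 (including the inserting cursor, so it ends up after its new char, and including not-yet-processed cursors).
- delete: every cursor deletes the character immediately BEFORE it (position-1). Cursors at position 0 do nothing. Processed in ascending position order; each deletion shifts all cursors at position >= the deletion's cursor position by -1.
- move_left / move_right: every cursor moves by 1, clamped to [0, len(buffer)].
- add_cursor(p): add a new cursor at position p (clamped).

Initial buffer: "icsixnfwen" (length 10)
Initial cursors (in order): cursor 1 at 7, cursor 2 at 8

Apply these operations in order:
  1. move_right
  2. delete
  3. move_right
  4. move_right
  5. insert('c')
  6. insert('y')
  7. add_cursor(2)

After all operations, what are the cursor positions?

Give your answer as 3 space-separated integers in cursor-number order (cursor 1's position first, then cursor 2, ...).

After op 1 (move_right): buffer="icsixnfwen" (len 10), cursors c1@8 c2@9, authorship ..........
After op 2 (delete): buffer="icsixnfn" (len 8), cursors c1@7 c2@7, authorship ........
After op 3 (move_right): buffer="icsixnfn" (len 8), cursors c1@8 c2@8, authorship ........
After op 4 (move_right): buffer="icsixnfn" (len 8), cursors c1@8 c2@8, authorship ........
After op 5 (insert('c')): buffer="icsixnfncc" (len 10), cursors c1@10 c2@10, authorship ........12
After op 6 (insert('y')): buffer="icsixnfnccyy" (len 12), cursors c1@12 c2@12, authorship ........1212
After op 7 (add_cursor(2)): buffer="icsixnfnccyy" (len 12), cursors c3@2 c1@12 c2@12, authorship ........1212

Answer: 12 12 2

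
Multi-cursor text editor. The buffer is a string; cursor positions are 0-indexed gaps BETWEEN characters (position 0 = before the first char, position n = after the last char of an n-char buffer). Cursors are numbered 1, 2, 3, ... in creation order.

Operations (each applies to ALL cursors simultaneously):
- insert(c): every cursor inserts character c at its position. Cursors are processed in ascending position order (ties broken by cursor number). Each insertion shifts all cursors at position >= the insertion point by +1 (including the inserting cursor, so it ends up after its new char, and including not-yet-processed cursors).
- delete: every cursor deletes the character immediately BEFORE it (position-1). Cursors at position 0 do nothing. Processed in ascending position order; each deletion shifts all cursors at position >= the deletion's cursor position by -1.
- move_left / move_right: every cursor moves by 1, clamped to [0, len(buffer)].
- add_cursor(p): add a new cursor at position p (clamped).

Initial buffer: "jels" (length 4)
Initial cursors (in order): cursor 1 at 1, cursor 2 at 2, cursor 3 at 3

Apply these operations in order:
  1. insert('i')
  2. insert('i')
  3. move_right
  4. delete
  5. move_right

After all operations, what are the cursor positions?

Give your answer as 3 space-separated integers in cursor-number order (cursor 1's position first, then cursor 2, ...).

After op 1 (insert('i')): buffer="jieilis" (len 7), cursors c1@2 c2@4 c3@6, authorship .1.2.3.
After op 2 (insert('i')): buffer="jiieiiliis" (len 10), cursors c1@3 c2@6 c3@9, authorship .11.22.33.
After op 3 (move_right): buffer="jiieiiliis" (len 10), cursors c1@4 c2@7 c3@10, authorship .11.22.33.
After op 4 (delete): buffer="jiiiiii" (len 7), cursors c1@3 c2@5 c3@7, authorship .112233
After op 5 (move_right): buffer="jiiiiii" (len 7), cursors c1@4 c2@6 c3@7, authorship .112233

Answer: 4 6 7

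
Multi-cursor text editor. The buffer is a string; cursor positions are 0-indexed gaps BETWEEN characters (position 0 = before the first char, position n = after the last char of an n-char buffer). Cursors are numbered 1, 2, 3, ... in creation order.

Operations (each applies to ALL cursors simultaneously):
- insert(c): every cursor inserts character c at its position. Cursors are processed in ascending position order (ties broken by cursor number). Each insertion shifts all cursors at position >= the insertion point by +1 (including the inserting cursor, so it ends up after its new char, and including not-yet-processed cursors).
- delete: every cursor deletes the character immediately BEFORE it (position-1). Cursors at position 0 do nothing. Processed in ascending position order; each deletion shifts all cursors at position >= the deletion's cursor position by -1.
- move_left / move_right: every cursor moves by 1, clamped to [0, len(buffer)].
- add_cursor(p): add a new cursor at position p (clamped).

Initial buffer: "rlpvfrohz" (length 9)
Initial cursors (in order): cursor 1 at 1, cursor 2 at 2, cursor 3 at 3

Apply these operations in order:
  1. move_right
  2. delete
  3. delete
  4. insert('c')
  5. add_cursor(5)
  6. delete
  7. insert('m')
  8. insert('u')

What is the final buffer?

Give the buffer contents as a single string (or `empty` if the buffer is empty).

Answer: mmmuuufmuohz

Derivation:
After op 1 (move_right): buffer="rlpvfrohz" (len 9), cursors c1@2 c2@3 c3@4, authorship .........
After op 2 (delete): buffer="rfrohz" (len 6), cursors c1@1 c2@1 c3@1, authorship ......
After op 3 (delete): buffer="frohz" (len 5), cursors c1@0 c2@0 c3@0, authorship .....
After op 4 (insert('c')): buffer="cccfrohz" (len 8), cursors c1@3 c2@3 c3@3, authorship 123.....
After op 5 (add_cursor(5)): buffer="cccfrohz" (len 8), cursors c1@3 c2@3 c3@3 c4@5, authorship 123.....
After op 6 (delete): buffer="fohz" (len 4), cursors c1@0 c2@0 c3@0 c4@1, authorship ....
After op 7 (insert('m')): buffer="mmmfmohz" (len 8), cursors c1@3 c2@3 c3@3 c4@5, authorship 123.4...
After op 8 (insert('u')): buffer="mmmuuufmuohz" (len 12), cursors c1@6 c2@6 c3@6 c4@9, authorship 123123.44...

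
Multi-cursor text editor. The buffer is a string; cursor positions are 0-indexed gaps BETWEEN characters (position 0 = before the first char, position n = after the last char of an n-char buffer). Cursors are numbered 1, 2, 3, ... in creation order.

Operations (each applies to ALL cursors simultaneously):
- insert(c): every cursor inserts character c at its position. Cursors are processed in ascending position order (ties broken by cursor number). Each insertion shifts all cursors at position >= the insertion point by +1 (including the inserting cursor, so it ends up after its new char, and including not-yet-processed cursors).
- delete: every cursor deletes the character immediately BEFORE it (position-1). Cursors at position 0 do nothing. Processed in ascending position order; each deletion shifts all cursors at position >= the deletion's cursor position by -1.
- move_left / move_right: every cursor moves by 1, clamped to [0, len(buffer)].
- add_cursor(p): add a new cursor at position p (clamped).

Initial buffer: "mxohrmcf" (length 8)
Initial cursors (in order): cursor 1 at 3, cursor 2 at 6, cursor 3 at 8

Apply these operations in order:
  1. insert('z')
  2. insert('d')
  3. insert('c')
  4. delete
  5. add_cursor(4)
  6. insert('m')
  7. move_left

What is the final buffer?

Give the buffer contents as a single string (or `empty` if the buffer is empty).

Answer: mxozmdmhrmzdmcfzdm

Derivation:
After op 1 (insert('z')): buffer="mxozhrmzcfz" (len 11), cursors c1@4 c2@8 c3@11, authorship ...1...2..3
After op 2 (insert('d')): buffer="mxozdhrmzdcfzd" (len 14), cursors c1@5 c2@10 c3@14, authorship ...11...22..33
After op 3 (insert('c')): buffer="mxozdchrmzdccfzdc" (len 17), cursors c1@6 c2@12 c3@17, authorship ...111...222..333
After op 4 (delete): buffer="mxozdhrmzdcfzd" (len 14), cursors c1@5 c2@10 c3@14, authorship ...11...22..33
After op 5 (add_cursor(4)): buffer="mxozdhrmzdcfzd" (len 14), cursors c4@4 c1@5 c2@10 c3@14, authorship ...11...22..33
After op 6 (insert('m')): buffer="mxozmdmhrmzdmcfzdm" (len 18), cursors c4@5 c1@7 c2@13 c3@18, authorship ...1411...222..333
After op 7 (move_left): buffer="mxozmdmhrmzdmcfzdm" (len 18), cursors c4@4 c1@6 c2@12 c3@17, authorship ...1411...222..333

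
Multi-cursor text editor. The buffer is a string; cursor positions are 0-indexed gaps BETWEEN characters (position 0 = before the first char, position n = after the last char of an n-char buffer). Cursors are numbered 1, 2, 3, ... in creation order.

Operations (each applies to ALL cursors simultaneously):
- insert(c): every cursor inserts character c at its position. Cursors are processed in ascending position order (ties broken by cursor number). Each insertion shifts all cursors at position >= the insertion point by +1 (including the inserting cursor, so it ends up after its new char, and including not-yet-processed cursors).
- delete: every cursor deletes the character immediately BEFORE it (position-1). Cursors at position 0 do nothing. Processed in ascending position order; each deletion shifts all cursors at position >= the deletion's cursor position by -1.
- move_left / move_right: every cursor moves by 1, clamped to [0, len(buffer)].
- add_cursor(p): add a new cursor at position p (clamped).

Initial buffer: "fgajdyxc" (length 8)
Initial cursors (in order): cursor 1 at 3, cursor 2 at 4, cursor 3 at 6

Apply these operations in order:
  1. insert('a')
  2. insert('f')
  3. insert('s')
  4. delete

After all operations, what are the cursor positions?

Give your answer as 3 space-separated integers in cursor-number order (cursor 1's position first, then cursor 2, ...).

After op 1 (insert('a')): buffer="fgaajadyaxc" (len 11), cursors c1@4 c2@6 c3@9, authorship ...1.2..3..
After op 2 (insert('f')): buffer="fgaafjafdyafxc" (len 14), cursors c1@5 c2@8 c3@12, authorship ...11.22..33..
After op 3 (insert('s')): buffer="fgaafsjafsdyafsxc" (len 17), cursors c1@6 c2@10 c3@15, authorship ...111.222..333..
After op 4 (delete): buffer="fgaafjafdyafxc" (len 14), cursors c1@5 c2@8 c3@12, authorship ...11.22..33..

Answer: 5 8 12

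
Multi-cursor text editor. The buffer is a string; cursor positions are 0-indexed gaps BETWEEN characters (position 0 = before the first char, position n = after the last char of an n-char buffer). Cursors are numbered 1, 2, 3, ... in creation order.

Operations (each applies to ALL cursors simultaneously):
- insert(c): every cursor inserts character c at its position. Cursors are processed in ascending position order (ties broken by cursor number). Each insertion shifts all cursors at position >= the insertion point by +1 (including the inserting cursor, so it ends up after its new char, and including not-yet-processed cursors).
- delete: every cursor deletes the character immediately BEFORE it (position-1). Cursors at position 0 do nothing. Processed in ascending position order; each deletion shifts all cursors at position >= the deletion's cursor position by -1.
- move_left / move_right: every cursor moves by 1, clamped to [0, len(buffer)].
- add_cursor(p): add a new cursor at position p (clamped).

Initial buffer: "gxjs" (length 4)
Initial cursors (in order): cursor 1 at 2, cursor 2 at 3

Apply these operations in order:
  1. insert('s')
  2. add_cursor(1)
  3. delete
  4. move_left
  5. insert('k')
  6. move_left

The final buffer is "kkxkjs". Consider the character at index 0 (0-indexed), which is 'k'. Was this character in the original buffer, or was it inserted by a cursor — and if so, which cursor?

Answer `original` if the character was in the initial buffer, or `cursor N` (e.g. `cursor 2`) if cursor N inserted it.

Answer: cursor 1

Derivation:
After op 1 (insert('s')): buffer="gxsjss" (len 6), cursors c1@3 c2@5, authorship ..1.2.
After op 2 (add_cursor(1)): buffer="gxsjss" (len 6), cursors c3@1 c1@3 c2@5, authorship ..1.2.
After op 3 (delete): buffer="xjs" (len 3), cursors c3@0 c1@1 c2@2, authorship ...
After op 4 (move_left): buffer="xjs" (len 3), cursors c1@0 c3@0 c2@1, authorship ...
After op 5 (insert('k')): buffer="kkxkjs" (len 6), cursors c1@2 c3@2 c2@4, authorship 13.2..
After op 6 (move_left): buffer="kkxkjs" (len 6), cursors c1@1 c3@1 c2@3, authorship 13.2..
Authorship (.=original, N=cursor N): 1 3 . 2 . .
Index 0: author = 1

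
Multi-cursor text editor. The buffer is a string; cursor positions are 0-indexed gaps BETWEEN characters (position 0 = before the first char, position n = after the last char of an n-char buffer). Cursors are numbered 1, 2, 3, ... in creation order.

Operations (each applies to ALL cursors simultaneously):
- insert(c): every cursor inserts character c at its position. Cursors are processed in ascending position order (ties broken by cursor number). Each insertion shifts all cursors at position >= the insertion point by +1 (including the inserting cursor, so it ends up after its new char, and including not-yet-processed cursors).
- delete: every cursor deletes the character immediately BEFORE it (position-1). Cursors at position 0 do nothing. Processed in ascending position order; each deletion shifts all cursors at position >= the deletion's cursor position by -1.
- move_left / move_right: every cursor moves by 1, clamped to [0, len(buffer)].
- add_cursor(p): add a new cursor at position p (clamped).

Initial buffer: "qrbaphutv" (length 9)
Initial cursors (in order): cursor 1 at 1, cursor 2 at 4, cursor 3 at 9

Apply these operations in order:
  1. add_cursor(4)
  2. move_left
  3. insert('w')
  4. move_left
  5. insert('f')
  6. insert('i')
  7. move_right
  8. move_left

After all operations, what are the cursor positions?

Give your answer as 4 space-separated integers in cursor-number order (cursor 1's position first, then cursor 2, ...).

Answer: 2 11 19 11

Derivation:
After op 1 (add_cursor(4)): buffer="qrbaphutv" (len 9), cursors c1@1 c2@4 c4@4 c3@9, authorship .........
After op 2 (move_left): buffer="qrbaphutv" (len 9), cursors c1@0 c2@3 c4@3 c3@8, authorship .........
After op 3 (insert('w')): buffer="wqrbwwaphutwv" (len 13), cursors c1@1 c2@6 c4@6 c3@12, authorship 1...24.....3.
After op 4 (move_left): buffer="wqrbwwaphutwv" (len 13), cursors c1@0 c2@5 c4@5 c3@11, authorship 1...24.....3.
After op 5 (insert('f')): buffer="fwqrbwffwaphutfwv" (len 17), cursors c1@1 c2@8 c4@8 c3@15, authorship 11...2244.....33.
After op 6 (insert('i')): buffer="fiwqrbwffiiwaphutfiwv" (len 21), cursors c1@2 c2@11 c4@11 c3@19, authorship 111...224244.....333.
After op 7 (move_right): buffer="fiwqrbwffiiwaphutfiwv" (len 21), cursors c1@3 c2@12 c4@12 c3@20, authorship 111...224244.....333.
After op 8 (move_left): buffer="fiwqrbwffiiwaphutfiwv" (len 21), cursors c1@2 c2@11 c4@11 c3@19, authorship 111...224244.....333.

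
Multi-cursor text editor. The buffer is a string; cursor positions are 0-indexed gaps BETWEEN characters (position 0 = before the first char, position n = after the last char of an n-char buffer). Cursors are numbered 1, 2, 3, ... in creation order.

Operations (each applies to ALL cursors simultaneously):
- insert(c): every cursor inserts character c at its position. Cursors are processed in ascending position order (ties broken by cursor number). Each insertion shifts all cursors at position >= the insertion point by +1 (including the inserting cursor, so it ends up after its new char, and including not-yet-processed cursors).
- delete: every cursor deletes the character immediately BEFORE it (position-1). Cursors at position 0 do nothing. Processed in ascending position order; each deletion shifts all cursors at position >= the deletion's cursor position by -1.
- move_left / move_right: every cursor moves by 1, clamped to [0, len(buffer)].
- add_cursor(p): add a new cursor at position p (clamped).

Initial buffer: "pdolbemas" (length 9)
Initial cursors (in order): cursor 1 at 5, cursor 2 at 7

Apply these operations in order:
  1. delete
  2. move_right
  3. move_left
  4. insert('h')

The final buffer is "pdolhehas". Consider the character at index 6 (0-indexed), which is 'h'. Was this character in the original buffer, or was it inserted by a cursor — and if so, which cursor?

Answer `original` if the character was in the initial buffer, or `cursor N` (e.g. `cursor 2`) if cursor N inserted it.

After op 1 (delete): buffer="pdoleas" (len 7), cursors c1@4 c2@5, authorship .......
After op 2 (move_right): buffer="pdoleas" (len 7), cursors c1@5 c2@6, authorship .......
After op 3 (move_left): buffer="pdoleas" (len 7), cursors c1@4 c2@5, authorship .......
After op 4 (insert('h')): buffer="pdolhehas" (len 9), cursors c1@5 c2@7, authorship ....1.2..
Authorship (.=original, N=cursor N): . . . . 1 . 2 . .
Index 6: author = 2

Answer: cursor 2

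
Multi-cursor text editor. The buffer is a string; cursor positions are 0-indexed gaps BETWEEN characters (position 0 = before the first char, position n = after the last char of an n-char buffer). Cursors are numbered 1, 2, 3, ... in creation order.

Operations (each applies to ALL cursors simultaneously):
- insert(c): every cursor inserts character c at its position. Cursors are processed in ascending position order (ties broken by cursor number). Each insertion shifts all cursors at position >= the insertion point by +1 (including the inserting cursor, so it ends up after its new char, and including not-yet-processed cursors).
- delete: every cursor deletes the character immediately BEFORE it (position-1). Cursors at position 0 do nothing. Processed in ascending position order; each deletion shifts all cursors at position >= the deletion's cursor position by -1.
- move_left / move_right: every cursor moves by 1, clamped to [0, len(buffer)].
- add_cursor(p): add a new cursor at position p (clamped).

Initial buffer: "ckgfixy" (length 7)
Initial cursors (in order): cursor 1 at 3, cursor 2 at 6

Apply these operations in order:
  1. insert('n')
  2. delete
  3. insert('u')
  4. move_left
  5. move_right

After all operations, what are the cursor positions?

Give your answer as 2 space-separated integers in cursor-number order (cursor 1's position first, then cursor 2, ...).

After op 1 (insert('n')): buffer="ckgnfixny" (len 9), cursors c1@4 c2@8, authorship ...1...2.
After op 2 (delete): buffer="ckgfixy" (len 7), cursors c1@3 c2@6, authorship .......
After op 3 (insert('u')): buffer="ckgufixuy" (len 9), cursors c1@4 c2@8, authorship ...1...2.
After op 4 (move_left): buffer="ckgufixuy" (len 9), cursors c1@3 c2@7, authorship ...1...2.
After op 5 (move_right): buffer="ckgufixuy" (len 9), cursors c1@4 c2@8, authorship ...1...2.

Answer: 4 8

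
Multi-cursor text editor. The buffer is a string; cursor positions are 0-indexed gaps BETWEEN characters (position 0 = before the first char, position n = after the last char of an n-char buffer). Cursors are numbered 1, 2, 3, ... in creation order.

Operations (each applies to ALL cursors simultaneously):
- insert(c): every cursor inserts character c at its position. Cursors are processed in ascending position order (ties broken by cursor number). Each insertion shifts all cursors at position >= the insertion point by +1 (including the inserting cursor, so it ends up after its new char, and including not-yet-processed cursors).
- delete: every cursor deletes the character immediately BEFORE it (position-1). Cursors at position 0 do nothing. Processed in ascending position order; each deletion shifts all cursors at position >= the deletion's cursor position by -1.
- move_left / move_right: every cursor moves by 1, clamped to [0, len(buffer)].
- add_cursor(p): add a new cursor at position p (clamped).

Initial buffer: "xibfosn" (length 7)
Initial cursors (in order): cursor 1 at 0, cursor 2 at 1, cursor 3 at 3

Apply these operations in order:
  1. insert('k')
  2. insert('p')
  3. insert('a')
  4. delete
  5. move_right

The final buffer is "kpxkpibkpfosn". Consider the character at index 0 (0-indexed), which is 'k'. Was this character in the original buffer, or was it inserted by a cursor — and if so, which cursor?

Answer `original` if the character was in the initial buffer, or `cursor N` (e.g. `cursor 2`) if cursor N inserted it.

Answer: cursor 1

Derivation:
After op 1 (insert('k')): buffer="kxkibkfosn" (len 10), cursors c1@1 c2@3 c3@6, authorship 1.2..3....
After op 2 (insert('p')): buffer="kpxkpibkpfosn" (len 13), cursors c1@2 c2@5 c3@9, authorship 11.22..33....
After op 3 (insert('a')): buffer="kpaxkpaibkpafosn" (len 16), cursors c1@3 c2@7 c3@12, authorship 111.222..333....
After op 4 (delete): buffer="kpxkpibkpfosn" (len 13), cursors c1@2 c2@5 c3@9, authorship 11.22..33....
After op 5 (move_right): buffer="kpxkpibkpfosn" (len 13), cursors c1@3 c2@6 c3@10, authorship 11.22..33....
Authorship (.=original, N=cursor N): 1 1 . 2 2 . . 3 3 . . . .
Index 0: author = 1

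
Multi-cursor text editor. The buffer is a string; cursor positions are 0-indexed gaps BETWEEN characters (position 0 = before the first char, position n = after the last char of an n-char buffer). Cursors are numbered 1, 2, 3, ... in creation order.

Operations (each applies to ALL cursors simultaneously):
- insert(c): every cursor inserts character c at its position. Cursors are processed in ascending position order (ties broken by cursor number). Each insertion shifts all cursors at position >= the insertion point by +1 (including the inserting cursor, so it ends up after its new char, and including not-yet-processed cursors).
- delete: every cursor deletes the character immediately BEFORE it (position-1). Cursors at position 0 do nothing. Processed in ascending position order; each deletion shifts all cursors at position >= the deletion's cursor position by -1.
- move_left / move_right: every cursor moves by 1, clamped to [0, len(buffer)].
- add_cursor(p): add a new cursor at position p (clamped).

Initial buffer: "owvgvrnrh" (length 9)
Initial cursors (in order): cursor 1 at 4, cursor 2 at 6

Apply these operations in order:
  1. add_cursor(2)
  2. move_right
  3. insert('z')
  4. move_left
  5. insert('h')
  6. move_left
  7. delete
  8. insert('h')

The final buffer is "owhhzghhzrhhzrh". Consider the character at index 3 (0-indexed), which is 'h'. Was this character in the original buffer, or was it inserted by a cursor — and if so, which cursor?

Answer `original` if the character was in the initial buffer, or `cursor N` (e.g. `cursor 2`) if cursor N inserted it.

After op 1 (add_cursor(2)): buffer="owvgvrnrh" (len 9), cursors c3@2 c1@4 c2@6, authorship .........
After op 2 (move_right): buffer="owvgvrnrh" (len 9), cursors c3@3 c1@5 c2@7, authorship .........
After op 3 (insert('z')): buffer="owvzgvzrnzrh" (len 12), cursors c3@4 c1@7 c2@10, authorship ...3..1..2..
After op 4 (move_left): buffer="owvzgvzrnzrh" (len 12), cursors c3@3 c1@6 c2@9, authorship ...3..1..2..
After op 5 (insert('h')): buffer="owvhzgvhzrnhzrh" (len 15), cursors c3@4 c1@8 c2@12, authorship ...33..11..22..
After op 6 (move_left): buffer="owvhzgvhzrnhzrh" (len 15), cursors c3@3 c1@7 c2@11, authorship ...33..11..22..
After op 7 (delete): buffer="owhzghzrhzrh" (len 12), cursors c3@2 c1@5 c2@8, authorship ..33.11.22..
After op 8 (insert('h')): buffer="owhhzghhzrhhzrh" (len 15), cursors c3@3 c1@7 c2@11, authorship ..333.111.222..
Authorship (.=original, N=cursor N): . . 3 3 3 . 1 1 1 . 2 2 2 . .
Index 3: author = 3

Answer: cursor 3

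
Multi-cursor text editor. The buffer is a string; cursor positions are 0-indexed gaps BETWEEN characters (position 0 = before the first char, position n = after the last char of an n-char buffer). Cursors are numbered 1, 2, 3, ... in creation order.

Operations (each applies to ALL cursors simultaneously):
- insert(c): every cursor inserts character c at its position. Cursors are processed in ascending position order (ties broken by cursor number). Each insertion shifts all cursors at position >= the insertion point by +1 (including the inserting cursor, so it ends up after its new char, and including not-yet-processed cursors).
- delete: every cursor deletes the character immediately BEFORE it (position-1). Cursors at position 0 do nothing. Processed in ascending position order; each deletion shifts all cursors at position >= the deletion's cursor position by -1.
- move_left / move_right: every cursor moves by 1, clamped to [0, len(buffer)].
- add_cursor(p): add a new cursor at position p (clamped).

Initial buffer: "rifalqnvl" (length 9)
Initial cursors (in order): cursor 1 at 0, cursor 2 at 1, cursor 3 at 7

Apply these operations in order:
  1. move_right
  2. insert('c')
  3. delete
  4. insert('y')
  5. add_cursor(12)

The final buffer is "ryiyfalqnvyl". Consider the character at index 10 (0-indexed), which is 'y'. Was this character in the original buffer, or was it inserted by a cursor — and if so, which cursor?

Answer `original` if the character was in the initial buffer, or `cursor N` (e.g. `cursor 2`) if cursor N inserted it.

After op 1 (move_right): buffer="rifalqnvl" (len 9), cursors c1@1 c2@2 c3@8, authorship .........
After op 2 (insert('c')): buffer="rcicfalqnvcl" (len 12), cursors c1@2 c2@4 c3@11, authorship .1.2......3.
After op 3 (delete): buffer="rifalqnvl" (len 9), cursors c1@1 c2@2 c3@8, authorship .........
After op 4 (insert('y')): buffer="ryiyfalqnvyl" (len 12), cursors c1@2 c2@4 c3@11, authorship .1.2......3.
After op 5 (add_cursor(12)): buffer="ryiyfalqnvyl" (len 12), cursors c1@2 c2@4 c3@11 c4@12, authorship .1.2......3.
Authorship (.=original, N=cursor N): . 1 . 2 . . . . . . 3 .
Index 10: author = 3

Answer: cursor 3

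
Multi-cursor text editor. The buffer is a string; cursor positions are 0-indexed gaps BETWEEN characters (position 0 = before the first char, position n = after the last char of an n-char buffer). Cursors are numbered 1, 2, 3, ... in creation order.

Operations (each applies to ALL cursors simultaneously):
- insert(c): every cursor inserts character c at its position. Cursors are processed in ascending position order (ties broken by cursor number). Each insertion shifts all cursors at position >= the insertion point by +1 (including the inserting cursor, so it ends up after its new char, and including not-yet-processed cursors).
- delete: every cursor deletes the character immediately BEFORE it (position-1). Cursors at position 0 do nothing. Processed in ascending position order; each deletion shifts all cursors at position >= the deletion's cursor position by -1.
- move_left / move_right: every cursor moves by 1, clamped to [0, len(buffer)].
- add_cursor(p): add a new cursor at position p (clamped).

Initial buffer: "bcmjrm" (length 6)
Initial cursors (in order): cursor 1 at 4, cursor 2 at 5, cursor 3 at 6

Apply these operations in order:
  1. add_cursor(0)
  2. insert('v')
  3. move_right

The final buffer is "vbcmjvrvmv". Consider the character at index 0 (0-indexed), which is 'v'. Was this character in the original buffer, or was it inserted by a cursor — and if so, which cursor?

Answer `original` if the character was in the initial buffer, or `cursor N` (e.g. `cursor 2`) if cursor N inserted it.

Answer: cursor 4

Derivation:
After op 1 (add_cursor(0)): buffer="bcmjrm" (len 6), cursors c4@0 c1@4 c2@5 c3@6, authorship ......
After op 2 (insert('v')): buffer="vbcmjvrvmv" (len 10), cursors c4@1 c1@6 c2@8 c3@10, authorship 4....1.2.3
After op 3 (move_right): buffer="vbcmjvrvmv" (len 10), cursors c4@2 c1@7 c2@9 c3@10, authorship 4....1.2.3
Authorship (.=original, N=cursor N): 4 . . . . 1 . 2 . 3
Index 0: author = 4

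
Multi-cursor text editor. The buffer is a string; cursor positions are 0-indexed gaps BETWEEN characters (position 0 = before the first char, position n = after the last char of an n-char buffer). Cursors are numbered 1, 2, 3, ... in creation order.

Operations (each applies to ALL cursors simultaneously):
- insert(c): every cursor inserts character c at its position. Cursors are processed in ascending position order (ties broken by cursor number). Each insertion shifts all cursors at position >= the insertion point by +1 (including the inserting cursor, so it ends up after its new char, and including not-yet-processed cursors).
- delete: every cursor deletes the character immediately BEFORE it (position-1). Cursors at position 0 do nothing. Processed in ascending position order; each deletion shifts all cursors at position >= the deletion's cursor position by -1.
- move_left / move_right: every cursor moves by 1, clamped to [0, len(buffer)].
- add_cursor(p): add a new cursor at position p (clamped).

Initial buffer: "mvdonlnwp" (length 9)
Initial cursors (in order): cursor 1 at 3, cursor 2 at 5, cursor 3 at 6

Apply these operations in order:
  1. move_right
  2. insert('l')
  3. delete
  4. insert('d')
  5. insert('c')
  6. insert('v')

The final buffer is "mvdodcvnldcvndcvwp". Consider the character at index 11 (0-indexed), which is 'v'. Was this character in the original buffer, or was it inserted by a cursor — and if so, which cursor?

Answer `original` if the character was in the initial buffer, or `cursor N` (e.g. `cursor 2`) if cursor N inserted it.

After op 1 (move_right): buffer="mvdonlnwp" (len 9), cursors c1@4 c2@6 c3@7, authorship .........
After op 2 (insert('l')): buffer="mvdolnllnlwp" (len 12), cursors c1@5 c2@8 c3@10, authorship ....1..2.3..
After op 3 (delete): buffer="mvdonlnwp" (len 9), cursors c1@4 c2@6 c3@7, authorship .........
After op 4 (insert('d')): buffer="mvdodnldndwp" (len 12), cursors c1@5 c2@8 c3@10, authorship ....1..2.3..
After op 5 (insert('c')): buffer="mvdodcnldcndcwp" (len 15), cursors c1@6 c2@10 c3@13, authorship ....11..22.33..
After op 6 (insert('v')): buffer="mvdodcvnldcvndcvwp" (len 18), cursors c1@7 c2@12 c3@16, authorship ....111..222.333..
Authorship (.=original, N=cursor N): . . . . 1 1 1 . . 2 2 2 . 3 3 3 . .
Index 11: author = 2

Answer: cursor 2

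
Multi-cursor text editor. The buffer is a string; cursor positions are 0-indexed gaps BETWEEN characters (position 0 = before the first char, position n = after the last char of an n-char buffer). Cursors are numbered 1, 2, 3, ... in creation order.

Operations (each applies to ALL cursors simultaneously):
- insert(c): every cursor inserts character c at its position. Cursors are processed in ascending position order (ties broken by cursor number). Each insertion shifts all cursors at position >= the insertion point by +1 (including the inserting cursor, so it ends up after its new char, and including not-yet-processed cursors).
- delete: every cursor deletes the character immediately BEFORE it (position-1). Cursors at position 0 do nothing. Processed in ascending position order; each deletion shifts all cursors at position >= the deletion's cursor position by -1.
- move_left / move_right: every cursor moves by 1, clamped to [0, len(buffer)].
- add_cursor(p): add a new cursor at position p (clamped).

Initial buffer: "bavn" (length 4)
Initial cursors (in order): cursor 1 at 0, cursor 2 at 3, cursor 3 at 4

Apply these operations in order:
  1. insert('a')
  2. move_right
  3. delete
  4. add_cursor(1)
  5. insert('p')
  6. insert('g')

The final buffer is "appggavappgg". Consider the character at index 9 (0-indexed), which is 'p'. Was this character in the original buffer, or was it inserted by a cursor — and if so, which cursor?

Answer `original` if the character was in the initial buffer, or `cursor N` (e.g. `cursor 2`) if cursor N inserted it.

After op 1 (insert('a')): buffer="abavana" (len 7), cursors c1@1 c2@5 c3@7, authorship 1...2.3
After op 2 (move_right): buffer="abavana" (len 7), cursors c1@2 c2@6 c3@7, authorship 1...2.3
After op 3 (delete): buffer="aava" (len 4), cursors c1@1 c2@4 c3@4, authorship 1..2
After op 4 (add_cursor(1)): buffer="aava" (len 4), cursors c1@1 c4@1 c2@4 c3@4, authorship 1..2
After op 5 (insert('p')): buffer="appavapp" (len 8), cursors c1@3 c4@3 c2@8 c3@8, authorship 114..223
After op 6 (insert('g')): buffer="appggavappgg" (len 12), cursors c1@5 c4@5 c2@12 c3@12, authorship 11414..22323
Authorship (.=original, N=cursor N): 1 1 4 1 4 . . 2 2 3 2 3
Index 9: author = 3

Answer: cursor 3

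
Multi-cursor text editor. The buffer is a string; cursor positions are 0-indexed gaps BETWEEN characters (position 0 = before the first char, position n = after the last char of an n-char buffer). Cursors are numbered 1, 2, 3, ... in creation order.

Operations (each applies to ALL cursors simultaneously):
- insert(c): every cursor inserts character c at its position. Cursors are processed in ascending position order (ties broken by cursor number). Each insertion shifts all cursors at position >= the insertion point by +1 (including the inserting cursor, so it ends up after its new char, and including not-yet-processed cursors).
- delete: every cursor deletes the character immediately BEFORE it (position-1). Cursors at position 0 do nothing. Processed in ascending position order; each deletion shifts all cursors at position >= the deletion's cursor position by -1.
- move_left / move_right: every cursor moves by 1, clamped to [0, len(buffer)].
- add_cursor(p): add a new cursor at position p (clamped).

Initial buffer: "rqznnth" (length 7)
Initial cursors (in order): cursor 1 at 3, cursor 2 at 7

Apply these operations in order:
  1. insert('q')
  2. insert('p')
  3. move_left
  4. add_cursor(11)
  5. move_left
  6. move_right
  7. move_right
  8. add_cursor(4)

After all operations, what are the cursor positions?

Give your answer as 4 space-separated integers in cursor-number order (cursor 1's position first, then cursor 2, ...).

Answer: 5 11 11 4

Derivation:
After op 1 (insert('q')): buffer="rqzqnnthq" (len 9), cursors c1@4 c2@9, authorship ...1....2
After op 2 (insert('p')): buffer="rqzqpnnthqp" (len 11), cursors c1@5 c2@11, authorship ...11....22
After op 3 (move_left): buffer="rqzqpnnthqp" (len 11), cursors c1@4 c2@10, authorship ...11....22
After op 4 (add_cursor(11)): buffer="rqzqpnnthqp" (len 11), cursors c1@4 c2@10 c3@11, authorship ...11....22
After op 5 (move_left): buffer="rqzqpnnthqp" (len 11), cursors c1@3 c2@9 c3@10, authorship ...11....22
After op 6 (move_right): buffer="rqzqpnnthqp" (len 11), cursors c1@4 c2@10 c3@11, authorship ...11....22
After op 7 (move_right): buffer="rqzqpnnthqp" (len 11), cursors c1@5 c2@11 c3@11, authorship ...11....22
After op 8 (add_cursor(4)): buffer="rqzqpnnthqp" (len 11), cursors c4@4 c1@5 c2@11 c3@11, authorship ...11....22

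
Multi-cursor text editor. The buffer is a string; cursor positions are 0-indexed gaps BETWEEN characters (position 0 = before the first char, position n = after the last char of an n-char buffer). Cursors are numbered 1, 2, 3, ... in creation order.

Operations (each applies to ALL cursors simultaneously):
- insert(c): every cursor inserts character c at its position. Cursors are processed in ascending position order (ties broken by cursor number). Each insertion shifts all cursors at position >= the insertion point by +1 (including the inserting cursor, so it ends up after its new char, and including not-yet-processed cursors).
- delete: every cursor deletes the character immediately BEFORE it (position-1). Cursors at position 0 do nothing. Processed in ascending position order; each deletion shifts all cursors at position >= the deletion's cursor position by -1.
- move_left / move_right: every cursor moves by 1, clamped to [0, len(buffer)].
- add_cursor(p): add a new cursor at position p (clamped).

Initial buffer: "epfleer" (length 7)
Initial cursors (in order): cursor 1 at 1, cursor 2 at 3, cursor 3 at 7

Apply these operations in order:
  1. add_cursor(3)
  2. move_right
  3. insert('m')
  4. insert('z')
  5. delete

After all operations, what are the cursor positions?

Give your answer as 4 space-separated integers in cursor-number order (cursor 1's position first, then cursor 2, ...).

After op 1 (add_cursor(3)): buffer="epfleer" (len 7), cursors c1@1 c2@3 c4@3 c3@7, authorship .......
After op 2 (move_right): buffer="epfleer" (len 7), cursors c1@2 c2@4 c4@4 c3@7, authorship .......
After op 3 (insert('m')): buffer="epmflmmeerm" (len 11), cursors c1@3 c2@7 c4@7 c3@11, authorship ..1..24...3
After op 4 (insert('z')): buffer="epmzflmmzzeermz" (len 15), cursors c1@4 c2@10 c4@10 c3@15, authorship ..11..2424...33
After op 5 (delete): buffer="epmflmmeerm" (len 11), cursors c1@3 c2@7 c4@7 c3@11, authorship ..1..24...3

Answer: 3 7 11 7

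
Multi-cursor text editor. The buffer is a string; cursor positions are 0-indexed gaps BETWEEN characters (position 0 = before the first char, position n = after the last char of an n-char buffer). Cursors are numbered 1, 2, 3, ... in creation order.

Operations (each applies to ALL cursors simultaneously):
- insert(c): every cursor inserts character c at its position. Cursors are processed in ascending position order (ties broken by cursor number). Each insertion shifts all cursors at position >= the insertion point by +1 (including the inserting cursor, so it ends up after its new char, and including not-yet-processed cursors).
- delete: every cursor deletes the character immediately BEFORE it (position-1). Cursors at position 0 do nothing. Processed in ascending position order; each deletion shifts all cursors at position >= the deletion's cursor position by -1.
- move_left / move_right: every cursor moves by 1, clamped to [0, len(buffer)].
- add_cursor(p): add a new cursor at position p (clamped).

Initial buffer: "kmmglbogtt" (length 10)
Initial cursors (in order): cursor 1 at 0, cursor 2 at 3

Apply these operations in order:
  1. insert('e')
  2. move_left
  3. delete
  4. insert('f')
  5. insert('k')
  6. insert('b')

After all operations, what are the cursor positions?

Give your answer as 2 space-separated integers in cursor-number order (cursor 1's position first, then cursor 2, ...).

Answer: 3 9

Derivation:
After op 1 (insert('e')): buffer="ekmmeglbogtt" (len 12), cursors c1@1 c2@5, authorship 1...2.......
After op 2 (move_left): buffer="ekmmeglbogtt" (len 12), cursors c1@0 c2@4, authorship 1...2.......
After op 3 (delete): buffer="ekmeglbogtt" (len 11), cursors c1@0 c2@3, authorship 1..2.......
After op 4 (insert('f')): buffer="fekmfeglbogtt" (len 13), cursors c1@1 c2@5, authorship 11..22.......
After op 5 (insert('k')): buffer="fkekmfkeglbogtt" (len 15), cursors c1@2 c2@7, authorship 111..222.......
After op 6 (insert('b')): buffer="fkbekmfkbeglbogtt" (len 17), cursors c1@3 c2@9, authorship 1111..2222.......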